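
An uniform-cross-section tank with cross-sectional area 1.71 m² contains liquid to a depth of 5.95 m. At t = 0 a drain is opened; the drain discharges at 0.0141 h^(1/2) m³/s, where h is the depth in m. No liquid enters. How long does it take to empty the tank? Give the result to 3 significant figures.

592 s

With no inflow, A dh/dt = −0.0141 √h.
∫ h^(−1/2) dh = −(0.0141/A) ∫ dt, giving 2√h = 2√h₀ − (0.0141/A) t.
Tank is empty when √h = 0: t_empty = 2A√h₀/0.0141.
t_empty = 2·1.71·√5.95/0.0141 = 3.4200·2.4393/0.0141 = 591.65 s.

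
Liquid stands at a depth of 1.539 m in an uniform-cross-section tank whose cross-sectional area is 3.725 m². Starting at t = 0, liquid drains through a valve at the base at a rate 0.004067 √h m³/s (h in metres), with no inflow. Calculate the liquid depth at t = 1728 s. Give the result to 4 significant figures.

0.08835 m

Mass balance (ρ constant): A dh/dt = −0.004067 √h.
This is separable: 2 d(√h)/dt = −0.004067/A, so √h = √h₀ − (0.004067/(2A)) t.
√h = √1.539 − 0.004067·1728/(2·3.725) = 1.24056 − 0.943326 = 0.297239.
h = 0.297239² = 0.0883509 m.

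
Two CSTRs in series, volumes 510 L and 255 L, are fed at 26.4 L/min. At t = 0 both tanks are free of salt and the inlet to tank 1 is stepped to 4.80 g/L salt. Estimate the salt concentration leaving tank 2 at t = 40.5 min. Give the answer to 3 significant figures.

3.69 g/L

Each tank obeys Vᵢ dCᵢ/dt = Q(Cᵢ₋₁ − Cᵢ), so τᵢ = Vᵢ/Q.
τ₁ = 510/26.4 = 19.318 min; τ₂ = 255/26.4 = 9.6591 min.
Solving the cascade with C₁(0)=C₂(0)=0 gives C₂(t) = C_in[1 − (τ₁ e^(−t/τ₁) − τ₂ e^(−t/τ₂))/(τ₁ − τ₂)].
At t = 40.5: e^(−t/τ₁) = 0.12289, e^(−t/τ₂) = 0.015102.
C₂ = 4.80·[1 − (19.318·0.12289 − 9.6591·0.015102)/(9.6591)] = 4.80·0.76932 = 3.6928 g/L.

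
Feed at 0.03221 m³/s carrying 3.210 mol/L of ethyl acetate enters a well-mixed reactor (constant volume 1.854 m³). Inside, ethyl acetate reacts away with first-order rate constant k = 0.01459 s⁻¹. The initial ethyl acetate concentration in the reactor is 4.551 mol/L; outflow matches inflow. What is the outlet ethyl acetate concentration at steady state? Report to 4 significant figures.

Species balance: V dC/dt = Q C_in − Q C − k V C.
At steady state: 0 = Q C_in − (Q + kV) C_ss, so C_ss = Q C_in/(Q + kV).
C_ss = 0.03221·3.210/(0.03221 + 0.01459·1.854) = 0.103394/0.0592599 = 1.74476 mol/L.

1.745 mol/L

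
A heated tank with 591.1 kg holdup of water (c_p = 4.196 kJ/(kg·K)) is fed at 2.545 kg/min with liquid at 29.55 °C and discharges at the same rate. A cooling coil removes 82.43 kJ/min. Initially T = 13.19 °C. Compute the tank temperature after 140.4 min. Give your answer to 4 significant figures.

17.11 °C

Heat balance on the well-mixed liquid: M c_p dT/dt = ṁ c_p (T_in − T) − 82.43.
τ = M/ṁ = 232.259 min; T_ss = T_in − Q̇/(ṁ c_p) = 29.55 − 82.43/(2.545·4.196) = 21.8310 °C.
Solution: T(t) = T_ss + (T₀ − T_ss) e^(−t/τ).
T(140.4) = 21.8310 + (-8.64098)·e^(−140.4/232.259) = 21.8310 + (-8.64098)·0.546349 = 17.1100 °C.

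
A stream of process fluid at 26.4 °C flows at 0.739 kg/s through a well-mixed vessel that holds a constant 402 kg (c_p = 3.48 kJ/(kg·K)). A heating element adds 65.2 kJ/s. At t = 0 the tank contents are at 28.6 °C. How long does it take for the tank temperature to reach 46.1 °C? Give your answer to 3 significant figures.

Heat balance on the well-mixed liquid: M c_p dT/dt = ṁ c_p (T_in − T) + 65.2.
τ = M/ṁ = 543.98 s; T_ss = T_in + Q̇/(ṁ c_p) = 51.753 °C.
T(t) = T_ss + (T₀ − T_ss) e^(−t/τ). Set T = 46.1:
e^(−t/τ) = (46.1 − 51.753)/(28.6 − 51.753) = 0.24415
t = −543.98 · ln(0.24415) = 767.00 s.

767 s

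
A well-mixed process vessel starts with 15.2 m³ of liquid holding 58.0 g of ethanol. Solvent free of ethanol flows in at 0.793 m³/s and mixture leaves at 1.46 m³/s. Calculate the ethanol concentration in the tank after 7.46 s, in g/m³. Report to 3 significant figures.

2.38 g/m³

Let m(t) be the amount of ethanol. Volume: V(t) = V₀ + (Q_in − Q_out) t = 15.2 − 0.66700 t; V(7.46) = 10.224 m³.
No ethanol enters, so dm/dt = −Q_out · (m/V).
dm/m = −Q_out dt/(V₀ − 0.66700 t); integrating gives ln(m/m₀) = −(Q_out/(Q_in−Q_out)) ln(V/V₀).
m = m₀ (V₀/V)^(Q_out/(Q_in−Q_out)) = 58.0 × (15.2/10.224)^(-2.1889) = 24.348 g.
C = m/V = 24.348/10.224 = 2.3814 g/m³.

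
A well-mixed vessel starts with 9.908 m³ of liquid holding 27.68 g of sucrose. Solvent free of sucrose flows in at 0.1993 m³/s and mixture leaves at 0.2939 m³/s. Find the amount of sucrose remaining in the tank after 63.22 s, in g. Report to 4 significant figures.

1.562 g

Let m(t) be the amount of sucrose. Volume: V(t) = V₀ + (Q_in − Q_out) t = 9.908 − 0.0946000 t; V(63.22) = 3.92739 m³.
Solute balance: dm/dt = 0 − Q_out C = −Q_out m/V(t).
Separate: dm/m = −Q_out dt/V(t) ⇒ ln(m/m₀) = −(Q_out/(Q_in−Q_out)) ln(V/V₀).
m = m₀ (V₀/V)^(Q_out/(Q_in−Q_out)) = 27.68 × (9.908/3.92739)^(-3.10677) = 1.56175 g.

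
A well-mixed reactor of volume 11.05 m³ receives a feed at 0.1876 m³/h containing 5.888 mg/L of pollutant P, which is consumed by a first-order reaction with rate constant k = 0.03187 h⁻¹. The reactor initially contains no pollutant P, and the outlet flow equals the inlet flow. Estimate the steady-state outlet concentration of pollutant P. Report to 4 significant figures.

V dC/dt = Q(C_in − C) − k V C.
Steady state (dC/dt = 0): C_ss = Q C_in/(Q + kV) = C_in/(1 + kV/Q).
C_ss = 0.1876·5.888/(0.1876 + 0.03187·11.05) = 1.10459/0.539764 = 2.04643 mg/L.

2.046 mg/L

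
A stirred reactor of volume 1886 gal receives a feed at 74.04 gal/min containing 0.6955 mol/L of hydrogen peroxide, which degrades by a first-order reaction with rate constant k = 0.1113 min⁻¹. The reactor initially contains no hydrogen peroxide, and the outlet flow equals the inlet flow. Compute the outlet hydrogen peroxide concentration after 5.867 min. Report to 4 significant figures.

Species balance: V dC/dt = Q C_in − Q C − k V C.
This is linear with rate a = Q/V + k = 0.150558 min⁻¹.
C_ss = Q C_in/(Q + kV) = 0.181351 mol/L; C(t) = C_ss + (C₀ − C_ss) e^(−a t).
C(5.867) = 0.181351 + (-0.181351)·e^(−0.150558·5.867) = 0.181351 + (-0.181351)·0.413407 = 0.106379 mol/L.

0.1064 mol/L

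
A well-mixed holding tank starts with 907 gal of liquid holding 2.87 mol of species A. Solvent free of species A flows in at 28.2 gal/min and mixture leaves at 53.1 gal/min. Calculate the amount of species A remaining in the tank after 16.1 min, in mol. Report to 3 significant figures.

Let m(t) be the amount of species A. Volume: V(t) = V₀ + (Q_in − Q_out) t = 907 − 24.900 t; V(16.1) = 506.11 gal.
No species A enters, so dm/dt = −Q_out · (m/V).
dm/m = −Q_out dt/(V₀ − 24.900 t); integrating gives ln(m/m₀) = −(Q_out/(Q_in−Q_out)) ln(V/V₀).
m = m₀ (V₀/V)^(Q_out/(Q_in−Q_out)) = 2.87 × (907/506.11)^(-2.1325) = 0.82714 mol.

0.827 mol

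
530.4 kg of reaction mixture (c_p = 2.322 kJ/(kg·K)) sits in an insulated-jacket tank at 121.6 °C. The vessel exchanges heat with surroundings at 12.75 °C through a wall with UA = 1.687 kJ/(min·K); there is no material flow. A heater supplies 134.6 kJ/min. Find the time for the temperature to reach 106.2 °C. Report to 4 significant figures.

Lumped-capacitance energy balance: M c_p dT/dt = UA(T_amb − T) + Q̇.
τ = M c_p/UA = 730.047 min; T_ss = T_amb + Q̇/UA = 12.75 + 134.6/1.687 = 92.5366 °C.
T(t) = T_ss + (T₀ − T_ss)e^(−t/τ); set T = 106.2:
t = −τ ln[(T − T_ss)/(T₀ − T_ss)] = −730.047 · ln(0.470124) = 551.009 min.

551.0 min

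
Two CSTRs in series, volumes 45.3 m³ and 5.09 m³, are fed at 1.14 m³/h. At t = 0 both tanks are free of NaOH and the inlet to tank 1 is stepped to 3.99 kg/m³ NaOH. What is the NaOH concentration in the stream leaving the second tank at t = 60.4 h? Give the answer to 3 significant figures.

Species balance on tank i: dCᵢ/dt = (Cᵢ₋₁ − Cᵢ)/τᵢ with τᵢ = Vᵢ/Q.
τ₁ = 45.3/1.14 = 39.737 h; τ₂ = 5.09/1.14 = 4.4649 h.
Solving the cascade with C₁(0)=C₂(0)=0 gives C₂(t) = C_in[1 − (τ₁ e^(−t/τ₁) − τ₂ e^(−t/τ₂))/(τ₁ − τ₂)].
At t = 60.4: e^(−t/τ₁) = 0.21871, e^(−t/τ₂) = 1.3335e-06.
C₂ = 3.99·[1 − (39.737·0.21871 − 4.4649·1.3335e-06)/(35.272)] = 3.99·0.75360 = 3.0069 kg/m³.

3.01 kg/m³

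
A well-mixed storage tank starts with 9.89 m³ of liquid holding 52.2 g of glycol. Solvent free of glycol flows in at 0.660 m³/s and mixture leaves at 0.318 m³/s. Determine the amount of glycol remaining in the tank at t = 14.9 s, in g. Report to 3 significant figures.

Total volume: dV/dt = Q_in − Q_out = 0.34200 m³/s, so V(t) = 9.89 + 0.34200 t and V(14.9) = 14.986 m³.
Solute balance: dm/dt = 0 − Q_out C = −Q_out m/V(t).
dm/m = −Q_out dt/(V₀ + 0.34200 t); integrating gives ln(m/m₀) = −(Q_out/(Q_in−Q_out)) ln(V/V₀).
m = m₀ (V₀/V)^(Q_out/(Q_in−Q_out)) = 52.2 × (9.89/14.986)^(0.92982) = 35.469 g.

35.5 g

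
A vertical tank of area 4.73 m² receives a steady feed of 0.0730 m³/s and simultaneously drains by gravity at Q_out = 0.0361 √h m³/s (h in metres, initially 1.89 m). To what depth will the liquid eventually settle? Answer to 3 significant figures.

A dh/dt = Q_in − 0.0361 √h. Steady state requires inflow = outflow:
Q_in = 0.0361 √h_ss ⇒ √h_ss = 0.0730/0.0361 = 2.0222.
h_ss = 2.0222² = 4.0891 m. (Since h₀ = 1.89 m < h_ss, the level will rise toward this value.)

4.09 m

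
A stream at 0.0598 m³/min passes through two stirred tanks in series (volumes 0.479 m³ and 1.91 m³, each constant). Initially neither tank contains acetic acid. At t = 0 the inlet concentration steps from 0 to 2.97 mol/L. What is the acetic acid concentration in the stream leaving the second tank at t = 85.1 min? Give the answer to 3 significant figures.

Each tank obeys Vᵢ dCᵢ/dt = Q(Cᵢ₋₁ − Cᵢ), so τᵢ = Vᵢ/Q.
τ₁ = 0.479/0.0598 = 8.0100 min; τ₂ = 1.91/0.0598 = 31.940 min.
Solving the cascade with C₁(0)=C₂(0)=0 gives C₂(t) = C_in[1 − (τ₁ e^(−t/τ₁) − τ₂ e^(−t/τ₂))/(τ₁ − τ₂)].
At t = 85.1: e^(−t/τ₁) = 2.4321e-05, e^(−t/τ₂) = 0.069642.
C₂ = 2.97·[1 − (8.0100·2.4321e-05 − 31.940·0.069642)/(-23.930)] = 2.97·0.90705 = 2.6940 mol/L.

2.69 mol/L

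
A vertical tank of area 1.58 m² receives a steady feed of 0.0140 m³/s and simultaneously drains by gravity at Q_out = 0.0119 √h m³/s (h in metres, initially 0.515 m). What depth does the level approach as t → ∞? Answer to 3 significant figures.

1.38 m

Level balance: A dh/dt = 0.0140 − 0.0119 √h. Setting dh/dt = 0:
Q_in = 0.0119 √h_ss ⇒ √h_ss = 0.0140/0.0119 = 1.1765.
h_ss = 1.1765² = 1.3841 m. (Since h₀ = 0.515 m < h_ss, the level will rise toward this value.)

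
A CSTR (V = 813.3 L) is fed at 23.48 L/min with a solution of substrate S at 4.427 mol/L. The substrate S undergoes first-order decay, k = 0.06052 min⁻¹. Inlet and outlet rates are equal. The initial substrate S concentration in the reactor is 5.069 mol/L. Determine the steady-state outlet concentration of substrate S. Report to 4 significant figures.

Accumulation = in − out − consumed: V dC/dt = Q C_in − Q C − k V C.
Steady state (dC/dt = 0): C_ss = Q C_in/(Q + kV) = C_in/(1 + kV/Q).
C_ss = 23.48·4.427/(23.48 + 0.06052·813.3) = 103.946/72.7009 = 1.42978 mol/L.

1.430 mol/L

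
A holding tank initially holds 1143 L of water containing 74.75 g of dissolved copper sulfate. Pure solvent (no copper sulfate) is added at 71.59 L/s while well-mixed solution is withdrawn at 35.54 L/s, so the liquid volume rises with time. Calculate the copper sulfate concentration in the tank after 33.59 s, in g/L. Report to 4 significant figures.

Total volume: dV/dt = Q_in − Q_out = 36.0500 L/s, so V(t) = 1143 + 36.0500 t and V(33.59) = 2353.92 L.
No copper sulfate enters, so dm/dt = −Q_out · (m/V).
Separate: dm/m = −Q_out dt/V(t) ⇒ ln(m/m₀) = −(Q_out/(Q_in−Q_out)) ln(V/V₀).
m = m₀ (V₀/V)^(Q_out/(Q_in−Q_out)) = 74.75 × (1143/2353.92)^(0.985853) = 36.6694 g.
C = m/V = 36.6694/2353.92 = 0.0155780 g/L.

0.01558 g/L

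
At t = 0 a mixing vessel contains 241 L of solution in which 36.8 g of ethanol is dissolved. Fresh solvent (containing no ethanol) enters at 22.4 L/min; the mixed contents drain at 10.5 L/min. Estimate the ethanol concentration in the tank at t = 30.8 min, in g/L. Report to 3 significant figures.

0.0268 g/L

Let m(t) be the amount of ethanol. Volume: V(t) = V₀ + (Q_in − Q_out) t = 241 + 11.900 t; V(30.8) = 607.52 L.
No ethanol enters, so dm/dt = −Q_out · (m/V).
Separate: dm/m = −Q_out dt/V(t) ⇒ ln(m/m₀) = −(Q_out/(Q_in−Q_out)) ln(V/V₀).
m = m₀ (V₀/V)^(Q_out/(Q_in−Q_out)) = 36.8 × (241/607.52)^(0.88235) = 16.276 g.
C = m/V = 16.276/607.52 = 0.026791 g/L.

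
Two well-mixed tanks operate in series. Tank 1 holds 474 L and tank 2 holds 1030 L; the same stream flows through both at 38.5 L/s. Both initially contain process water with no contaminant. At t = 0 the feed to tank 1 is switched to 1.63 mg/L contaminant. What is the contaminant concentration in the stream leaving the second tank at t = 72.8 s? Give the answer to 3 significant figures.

1.44 mg/L

Time constants: τᵢ = Vᵢ/Q for each well-mixed tank.
τ₁ = 474/38.5 = 12.312 s; τ₂ = 1030/38.5 = 26.753 s.
Solving the cascade with C₁(0)=C₂(0)=0 gives C₂(t) = C_in[1 − (τ₁ e^(−t/τ₁) − τ₂ e^(−t/τ₂))/(τ₁ − τ₂)].
At t = 72.8: e^(−t/τ₁) = 0.0027038, e^(−t/τ₂) = 0.065798.
C₂ = 1.63·[1 − (12.312·0.0027038 − 26.753·0.065798)/(-14.442)] = 1.63·0.88041 = 1.4351 mg/L.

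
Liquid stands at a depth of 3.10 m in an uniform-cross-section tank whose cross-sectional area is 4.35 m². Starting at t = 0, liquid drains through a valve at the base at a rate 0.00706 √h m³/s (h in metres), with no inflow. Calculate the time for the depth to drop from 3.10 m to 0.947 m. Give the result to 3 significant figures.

970 s

With no inflow, A dh/dt = −0.00706 √h.
This is separable: 2 d(√h)/dt = −0.00706/A, so √h = √h₀ − (0.00706/(2A)) t.
t = 2A(√h₀ − √h)/0.00706 = 2·4.35·(√3.10 − √0.947)/0.00706
  = 8.7000 × (1.7607 − 0.97314) / 0.00706 = 970.48 s.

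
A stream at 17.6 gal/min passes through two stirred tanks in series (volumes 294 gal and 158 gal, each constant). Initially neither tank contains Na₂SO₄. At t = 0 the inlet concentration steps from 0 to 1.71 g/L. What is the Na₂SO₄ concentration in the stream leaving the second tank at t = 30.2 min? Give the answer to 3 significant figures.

1.17 g/L

Each tank obeys Vᵢ dCᵢ/dt = Q(Cᵢ₋₁ − Cᵢ), so τᵢ = Vᵢ/Q.
τ₁ = 294/17.6 = 16.705 min; τ₂ = 158/17.6 = 8.9773 min.
Solving the cascade with C₁(0)=C₂(0)=0 gives C₂(t) = C_in[1 − (τ₁ e^(−t/τ₁) − τ₂ e^(−t/τ₂))/(τ₁ − τ₂)].
At t = 30.2: e^(−t/τ₁) = 0.16400, e^(−t/τ₂) = 0.034595.
C₂ = 1.71·[1 − (16.705·0.16400 − 8.9773·0.034595)/(7.7273)] = 1.71·0.68566 = 1.1725 g/L.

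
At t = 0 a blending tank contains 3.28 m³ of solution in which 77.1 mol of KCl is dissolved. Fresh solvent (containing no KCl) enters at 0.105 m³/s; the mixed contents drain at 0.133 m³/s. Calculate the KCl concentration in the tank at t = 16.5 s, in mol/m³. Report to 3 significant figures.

13.3 mol/m³

Let m(t) be the amount of KCl. Volume: V(t) = V₀ + (Q_in − Q_out) t = 3.28 − 0.028000 t; V(16.5) = 2.8180 m³.
Solute balance: dm/dt = 0 − Q_out C = −Q_out m/V(t).
Separate: dm/m = −Q_out dt/V(t) ⇒ ln(m/m₀) = −(Q_out/(Q_in−Q_out)) ln(V/V₀).
m = m₀ (V₀/V)^(Q_out/(Q_in−Q_out)) = 77.1 × (3.28/2.8180)^(-4.7500) = 37.486 mol.
C = m/V = 37.486/2.8180 = 13.302 mol/m³.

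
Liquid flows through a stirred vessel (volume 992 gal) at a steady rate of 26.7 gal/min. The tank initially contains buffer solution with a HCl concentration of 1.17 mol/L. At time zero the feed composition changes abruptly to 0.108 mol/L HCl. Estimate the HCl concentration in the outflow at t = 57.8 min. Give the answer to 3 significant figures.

Mass balance on the solute (V constant): V dC/dt = Q(C_in − C).
So dC/dt = (C_in − C)/τ with τ = V/Q = 992/26.7 = 37.154 min.
This is linear first-order; C(t) = C_in + (C₀ − C_in) e^(−t/τ).
C(57.8) = 0.108 + (1.17 − 0.108)·e^(−57.8/37.154) = 0.108 + (1.0620)·0.21104 = 0.33212 mol/L.

0.332 mol/L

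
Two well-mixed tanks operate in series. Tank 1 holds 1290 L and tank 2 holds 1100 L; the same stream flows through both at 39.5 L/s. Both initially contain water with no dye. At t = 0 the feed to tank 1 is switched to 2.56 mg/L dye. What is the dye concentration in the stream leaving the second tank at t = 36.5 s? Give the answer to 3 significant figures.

0.872 mg/L

Species balance on tank i: dCᵢ/dt = (Cᵢ₋₁ − Cᵢ)/τᵢ with τᵢ = Vᵢ/Q.
τ₁ = 1290/39.5 = 32.658 s; τ₂ = 1100/39.5 = 27.848 s.
Solving the cascade with C₁(0)=C₂(0)=0 gives C₂(t) = C_in[1 − (τ₁ e^(−t/τ₁) − τ₂ e^(−t/τ₂))/(τ₁ − τ₂)].
At t = 36.5: e^(−t/τ₁) = 0.32705, e^(−t/τ₂) = 0.26964.
C₂ = 2.56·[1 − (32.658·0.32705 − 27.848·0.26964)/(4.8101)] = 2.56·0.34054 = 0.87178 mg/L.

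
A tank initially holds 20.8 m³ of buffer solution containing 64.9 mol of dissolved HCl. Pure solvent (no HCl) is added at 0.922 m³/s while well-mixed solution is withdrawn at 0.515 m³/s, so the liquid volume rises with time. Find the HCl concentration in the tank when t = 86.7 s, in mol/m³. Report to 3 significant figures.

Total volume: dV/dt = Q_in − Q_out = 0.40700 m³/s, so V(t) = 20.8 + 0.40700 t and V(86.7) = 56.087 m³.
Species balance (pure solvent in): dm/dt = −Q_out · m/V(t).
Separate: dm/m = −Q_out dt/V(t) ⇒ ln(m/m₀) = −(Q_out/(Q_in−Q_out)) ln(V/V₀).
m = m₀ (V₀/V)^(Q_out/(Q_in−Q_out)) = 64.9 × (20.8/56.087)^(1.2654) = 18.498 mol.
C = m/V = 18.498/56.087 = 0.32981 mol/m³.

0.330 mol/m³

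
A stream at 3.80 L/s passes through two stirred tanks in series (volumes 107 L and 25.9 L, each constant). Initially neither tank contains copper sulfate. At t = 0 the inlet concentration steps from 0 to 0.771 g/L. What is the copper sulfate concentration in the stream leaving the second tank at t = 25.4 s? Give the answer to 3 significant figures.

Species balance on tank i: dCᵢ/dt = (Cᵢ₋₁ − Cᵢ)/τᵢ with τᵢ = Vᵢ/Q.
τ₁ = 107/3.80 = 28.158 s; τ₂ = 25.9/3.80 = 6.8158 s.
Tank 1: C₁ = C_in(1 − e^(−t/τ₁)). Tank 2 (τ₁ ≠ τ₂): C₂ = C_in[1 − (τ₁ e^(−t/τ₁) − τ₂ e^(−t/τ₂))/(τ₁ − τ₂)].
At t = 25.4: e^(−t/τ₁) = 0.40573, e^(−t/τ₂) = 0.024074.
C₂ = 0.771·[1 − (28.158·0.40573 − 6.8158·0.024074)/(21.342)] = 0.771·0.47238 = 0.36420 g/L.

0.364 g/L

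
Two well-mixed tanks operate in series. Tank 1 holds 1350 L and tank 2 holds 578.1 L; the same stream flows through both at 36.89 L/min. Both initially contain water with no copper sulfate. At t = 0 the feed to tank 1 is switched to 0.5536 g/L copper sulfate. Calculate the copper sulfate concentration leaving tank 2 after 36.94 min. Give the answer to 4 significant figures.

Each tank obeys Vᵢ dCᵢ/dt = Q(Cᵢ₋₁ − Cᵢ), so τᵢ = Vᵢ/Q.
τ₁ = 1350/36.89 = 36.5953 min; τ₂ = 578.1/36.89 = 15.6709 min.
Tank 1: C₁ = C_in(1 − e^(−t/τ₁)). Tank 2 (τ₁ ≠ τ₂): C₂ = C_in[1 − (τ₁ e^(−t/τ₁) − τ₂ e^(−t/τ₂))/(τ₁ − τ₂)].
At t = 36.94: e^(−t/τ₁) = 0.364430, e^(−t/τ₂) = 0.0946818.
C₂ = 0.5536·[1 − (36.5953·0.364430 − 15.6709·0.0946818)/(20.9244)] = 0.5536·0.433546 = 0.240011 g/L.

0.2400 g/L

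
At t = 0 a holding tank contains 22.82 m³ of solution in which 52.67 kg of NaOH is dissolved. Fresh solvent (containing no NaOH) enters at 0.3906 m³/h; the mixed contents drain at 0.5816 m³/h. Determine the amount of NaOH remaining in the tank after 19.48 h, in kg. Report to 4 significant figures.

Total volume: dV/dt = Q_in − Q_out = -0.191000 m³/h, so V(t) = 22.82 − 0.191000 t and V(19.48) = 19.0993 m³.
Solute balance: dm/dt = 0 − Q_out C = −Q_out m/V(t).
dm/m = −Q_out dt/(V₀ − 0.191000 t); integrating gives ln(m/m₀) = −(Q_out/(Q_in−Q_out)) ln(V/V₀).
m = m₀ (V₀/V)^(Q_out/(Q_in−Q_out)) = 52.67 × (22.82/19.0993)^(-3.04503) = 30.6330 kg.

30.63 kg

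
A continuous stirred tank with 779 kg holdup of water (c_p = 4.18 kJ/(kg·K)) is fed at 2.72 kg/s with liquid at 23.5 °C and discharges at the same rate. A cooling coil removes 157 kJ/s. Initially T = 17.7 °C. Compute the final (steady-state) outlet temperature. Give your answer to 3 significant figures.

M c_p dT/dt = ṁ c_p (T_in − T) − Q̇.
At steady state dT/dt = 0 ⇒ T_ss = T_in − Q̇/(ṁ c_p) = 23.5 − 157/(2.72·4.18) = 9.6912 °C.

9.69 °C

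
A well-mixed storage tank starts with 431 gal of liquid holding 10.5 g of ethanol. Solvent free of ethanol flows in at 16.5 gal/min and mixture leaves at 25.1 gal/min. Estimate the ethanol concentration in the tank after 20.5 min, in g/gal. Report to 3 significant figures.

Let m(t) be the amount of ethanol. Volume: V(t) = V₀ + (Q_in − Q_out) t = 431 − 8.6000 t; V(20.5) = 254.70 gal.
No ethanol enters, so dm/dt = −Q_out · (m/V).
dm/m = −Q_out dt/(V₀ − 8.6000 t); integrating gives ln(m/m₀) = −(Q_out/(Q_in−Q_out)) ln(V/V₀).
m = m₀ (V₀/V)^(Q_out/(Q_in−Q_out)) = 10.5 × (431/254.70)^(-2.9186) = 2.2617 g.
C = m/V = 2.2617/254.70 = 0.0088799 g/gal.

0.00888 g/gal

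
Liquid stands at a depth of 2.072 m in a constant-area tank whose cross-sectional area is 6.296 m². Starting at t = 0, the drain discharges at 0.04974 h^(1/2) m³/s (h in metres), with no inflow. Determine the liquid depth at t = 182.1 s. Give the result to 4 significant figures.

With no inflow, A dh/dt = −0.04974 √h.
Separate and integrate: 2(√h − √h₀) = −(0.04974/A) t.
√h = √2.072 − 0.04974·182.1/(2·6.296) = 1.43944 − 0.719318 = 0.720126.
h = 0.720126² = 0.518582 m.

0.5186 m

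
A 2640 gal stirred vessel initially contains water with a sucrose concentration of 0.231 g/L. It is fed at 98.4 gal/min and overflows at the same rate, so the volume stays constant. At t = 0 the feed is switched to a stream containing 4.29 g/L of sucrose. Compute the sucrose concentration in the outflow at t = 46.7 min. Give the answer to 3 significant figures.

3.58 g/L

Species balance on the tank: V dC/dt = Q(C_in − C).
Time constant τ = V/Q = 2640/98.4 = 26.829 min.
Solution: C(t) = C_in + (C₀ − C_in) e^(−t/τ).
C(46.7) = 4.29 + (0.231 − 4.29)·e^(−46.7/26.829) = 4.29 + (-4.0590)·0.17541 = 3.5780 g/L.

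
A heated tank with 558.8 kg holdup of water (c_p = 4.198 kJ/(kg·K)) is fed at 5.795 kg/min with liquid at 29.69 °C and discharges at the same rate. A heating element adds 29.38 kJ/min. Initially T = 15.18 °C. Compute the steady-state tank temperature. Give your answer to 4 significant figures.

M c_p dT/dt = ṁ c_p (T_in − T) + Q̇.
At steady state dT/dt = 0 ⇒ T_ss = T_in + Q̇/(ṁ c_p) = 29.69 + 29.38/(5.795·4.198) = 30.8977 °C.

30.90 °C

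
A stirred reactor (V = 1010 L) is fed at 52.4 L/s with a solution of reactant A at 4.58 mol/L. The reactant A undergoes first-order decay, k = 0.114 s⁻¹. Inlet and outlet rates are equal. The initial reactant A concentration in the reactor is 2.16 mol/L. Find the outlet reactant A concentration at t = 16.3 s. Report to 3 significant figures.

Species balance: V dC/dt = Q C_in − Q C − k V C.
This is linear with rate a = Q/V + k = 0.16588 s⁻¹.
C_ss = Q C_in/(Q + kV) = 1.4324 mol/L; C(t) = C_ss + (C₀ − C_ss) e^(−a t).
C(16.3) = 1.4324 + (0.72755)·e^(−0.16588·16.3) = 1.4324 + (0.72755)·0.066946 = 1.4812 mol/L.

1.48 mol/L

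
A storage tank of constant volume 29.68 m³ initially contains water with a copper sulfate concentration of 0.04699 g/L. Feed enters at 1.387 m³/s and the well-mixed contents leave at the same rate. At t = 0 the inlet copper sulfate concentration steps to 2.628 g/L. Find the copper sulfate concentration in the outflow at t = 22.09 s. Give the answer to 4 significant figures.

Unsteady species balance (constant V, well mixed): V dC/dt = Q(C_in − C).
So dC/dt = (C_in − C)/τ with τ = V/Q = 29.68/1.387 = 21.3987 s.
This is linear first-order; C(t) = C_in + (C₀ − C_in) e^(−t/τ).
C(22.09) = 2.628 + (0.04699 − 2.628)·e^(−22.09/21.3987) = 2.628 + (-2.58101)·0.356185 = 1.70868 g/L.

1.709 g/L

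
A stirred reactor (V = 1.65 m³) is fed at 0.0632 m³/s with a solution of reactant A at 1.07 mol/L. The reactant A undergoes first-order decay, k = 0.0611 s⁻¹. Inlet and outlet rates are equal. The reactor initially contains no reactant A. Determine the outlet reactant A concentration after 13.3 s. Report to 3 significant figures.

0.302 mol/L

V dC/dt = Q(C_in − C) − k V C.
This is linear with rate a = Q/V + k = 0.099403 s⁻¹.
C_ss = Q C_in/(Q + kV) = 0.41230 mol/L; C(t) = C_ss + (C₀ − C_ss) e^(−a t).
C(13.3) = 0.41230 + (-0.41230)·e^(−0.099403·13.3) = 0.41230 + (-0.41230)·0.26659 = 0.30239 mol/L.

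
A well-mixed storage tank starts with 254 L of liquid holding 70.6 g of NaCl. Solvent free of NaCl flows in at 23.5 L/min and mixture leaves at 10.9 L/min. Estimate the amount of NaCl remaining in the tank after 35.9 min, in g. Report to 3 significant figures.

29.1 g

Let m(t) be the amount of NaCl. Volume: V(t) = V₀ + (Q_in − Q_out) t = 254 + 12.600 t; V(35.9) = 706.34 L.
No NaCl enters, so dm/dt = −Q_out · (m/V).
Separate: dm/m = −Q_out dt/V(t) ⇒ ln(m/m₀) = −(Q_out/(Q_in−Q_out)) ln(V/V₀).
m = m₀ (V₀/V)^(Q_out/(Q_in−Q_out)) = 70.6 × (254/706.34)^(0.86508) = 29.144 g.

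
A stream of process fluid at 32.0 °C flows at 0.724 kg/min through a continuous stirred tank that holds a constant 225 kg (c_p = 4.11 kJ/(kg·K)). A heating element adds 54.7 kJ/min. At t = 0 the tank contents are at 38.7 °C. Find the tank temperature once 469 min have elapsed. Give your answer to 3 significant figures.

Unsteady energy balance on the tank contents: M c_p dT/dt = ṁ c_p (T_in − T) + 54.7.
τ = M/ṁ = 310.77 min; T_ss = T_in + Q̇/(ṁ c_p) = 32.0 + 54.7/(0.724·4.11) = 50.383 °C.
T approaches T_ss exponentially: T(t) = T_ss + (T₀ − T_ss) e^(−t/τ).
T(469) = 50.383 + (-11.683)·e^(−469/310.77) = 50.383 + (-11.683)·0.22110 = 47.800 °C.

47.8 °C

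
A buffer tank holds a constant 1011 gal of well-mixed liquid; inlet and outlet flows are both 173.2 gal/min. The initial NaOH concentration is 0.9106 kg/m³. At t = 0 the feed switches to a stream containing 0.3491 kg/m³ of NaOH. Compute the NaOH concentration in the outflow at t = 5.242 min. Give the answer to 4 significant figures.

0.5778 kg/m³

Unsteady species balance (constant V, well mixed): V dC/dt = Q(C_in − C).
Time constant τ = V/Q = 1011/173.2 = 5.83718 min.
This is linear first-order; C(t) = C_in + (C₀ − C_in) e^(−t/τ).
C(5.242) = 0.3491 + (0.9106 − 0.3491)·e^(−5.242/5.83718) = 0.3491 + (0.561500)·0.407369 = 0.577838 kg/m³.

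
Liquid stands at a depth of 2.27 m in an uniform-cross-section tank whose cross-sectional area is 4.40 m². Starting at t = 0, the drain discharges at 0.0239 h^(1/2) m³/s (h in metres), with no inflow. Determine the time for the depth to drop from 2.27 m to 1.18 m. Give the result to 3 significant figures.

With no inflow, A dh/dt = −0.0239 √h.
This is separable: 2 d(√h)/dt = −0.0239/A, so √h = √h₀ − (0.0239/(2A)) t.
t = 2A(√h₀ − √h)/0.0239 = 2·4.40·(√2.27 − √1.18)/0.0239
  = 8.8000 × (1.5067 − 1.0863) / 0.0239 = 154.78 s.

155 s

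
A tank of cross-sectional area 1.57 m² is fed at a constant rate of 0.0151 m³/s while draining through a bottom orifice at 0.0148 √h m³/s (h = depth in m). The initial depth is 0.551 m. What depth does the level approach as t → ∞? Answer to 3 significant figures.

A dh/dt = Q_in − 0.0148 √h. Steady state requires inflow = outflow:
Q_in = 0.0148 √h_ss ⇒ √h_ss = 0.0151/0.0148 = 1.0203.
h_ss = 1.0203² = 1.0410 m. (Since h₀ = 0.551 m < h_ss, the level will rise toward this value.)

1.04 m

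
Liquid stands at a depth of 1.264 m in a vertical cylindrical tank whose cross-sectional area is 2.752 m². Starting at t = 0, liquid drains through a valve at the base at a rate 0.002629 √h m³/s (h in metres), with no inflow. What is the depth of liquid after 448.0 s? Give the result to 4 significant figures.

A dh/dt = −Q_out = −0.002629 √h.
∫ h^(−1/2) dh = −(0.002629/A) ∫ dt, giving 2√h = 2√h₀ − (0.002629/A) t.
√h = √1.264 − 0.002629·448.0/(2·2.752) = 1.12428 − 0.213988 = 0.910289.
h = 0.910289² = 0.828626 m.

0.8286 m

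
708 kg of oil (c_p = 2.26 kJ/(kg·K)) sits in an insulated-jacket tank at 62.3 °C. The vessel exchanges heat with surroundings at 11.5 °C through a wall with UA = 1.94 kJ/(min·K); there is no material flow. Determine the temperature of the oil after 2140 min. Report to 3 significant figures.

15.3 °C

Lumped-capacitance energy balance: M c_p dT/dt = UA(T_amb − T).
dT/dt = (T_ss − T)/τ with T_ss = T_amb = 11.500 °C, τ = M c_p/UA = 708·2.26/1.94 = 824.78 min.
This is linear first-order; T(t) = T_ss + (T₀ − T_ss) e^(−t/τ).
T(2140) = 11.500 + (50.800)·0.074674 = 15.293 °C.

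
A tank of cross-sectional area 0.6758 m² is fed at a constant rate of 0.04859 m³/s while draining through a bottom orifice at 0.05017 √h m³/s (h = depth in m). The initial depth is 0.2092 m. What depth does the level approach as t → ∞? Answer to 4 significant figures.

Level balance: A dh/dt = 0.04859 − 0.05017 √h. Setting dh/dt = 0:
Q_in = 0.05017 √h_ss ⇒ √h_ss = 0.04859/0.05017 = 0.968507.
h_ss = 0.968507² = 0.938006 m. (Since h₀ = 0.2092 m < h_ss, the level will rise toward this value.)

0.9380 m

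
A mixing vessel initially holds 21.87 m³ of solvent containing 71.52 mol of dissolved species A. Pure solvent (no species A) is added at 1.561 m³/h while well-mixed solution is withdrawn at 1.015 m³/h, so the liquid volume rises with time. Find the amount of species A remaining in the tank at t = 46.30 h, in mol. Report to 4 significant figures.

17.15 mol

Let m(t) be the amount of species A. Volume: V(t) = V₀ + (Q_in − Q_out) t = 21.87 + 0.546000 t; V(46.30) = 47.1498 m³.
Solute balance: dm/dt = 0 − Q_out C = −Q_out m/V(t).
dm/m = −Q_out dt/(V₀ + 0.546000 t); integrating gives ln(m/m₀) = −(Q_out/(Q_in−Q_out)) ln(V/V₀).
m = m₀ (V₀/V)^(Q_out/(Q_in−Q_out)) = 71.52 × (21.87/47.1498)^(1.85897) = 17.1481 mol.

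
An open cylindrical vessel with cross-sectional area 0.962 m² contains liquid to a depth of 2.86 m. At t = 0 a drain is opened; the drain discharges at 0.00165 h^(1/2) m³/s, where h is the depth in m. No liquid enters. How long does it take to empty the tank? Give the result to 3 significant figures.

1970 s

Volume balance on the tank: A dh/dt = −0.00165 √h.
This is separable: 2 d(√h)/dt = −0.00165/A, so √h = √h₀ − (0.00165/(2A)) t.
Set h = 0: 2√h₀ = (0.00165/A) t_empty ⇒ t_empty = 2A√h₀/0.00165.
t_empty = 2·0.962·√2.86/0.00165 = 1.9240·1.6912/0.00165 = 1972.0 s.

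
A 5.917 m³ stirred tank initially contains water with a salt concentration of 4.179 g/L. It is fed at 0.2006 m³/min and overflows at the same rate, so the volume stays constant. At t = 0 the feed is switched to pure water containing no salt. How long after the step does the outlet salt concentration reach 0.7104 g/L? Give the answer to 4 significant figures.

Mass balance on the solute (V constant): V dC/dt = Q(C_in − C), so τ = V/Q = 29.4965 min.
C(t) = C_in + (C₀ − C_in) e^(−t/τ). Set C = 0.7104 and solve for t:
e^(−t/τ) = (C − C_in)/(C₀ − C_in) = (0.7104 − 0)/(4.179 − 0) = 0.169993
t = −τ ln(…) = 29.4965 × 1.77200 = 52.2678 min.

52.27 min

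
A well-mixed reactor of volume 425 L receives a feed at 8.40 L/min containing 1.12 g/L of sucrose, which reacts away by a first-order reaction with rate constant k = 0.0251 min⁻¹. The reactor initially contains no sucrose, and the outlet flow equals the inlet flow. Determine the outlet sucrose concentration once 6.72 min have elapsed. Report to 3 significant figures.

Accumulation = in − out − consumed: V dC/dt = Q C_in − Q C − k V C.
This is linear with rate a = Q/V + k = 0.044865 min⁻¹.
C_ss = Q C_in/(Q + kV) = 0.49341 g/L; C(t) = C_ss + (C₀ − C_ss) e^(−a t).
C(6.72) = 0.49341 + (-0.49341)·e^(−0.044865·6.72) = 0.49341 + (-0.49341)·0.73971 = 0.12843 g/L.

0.128 g/L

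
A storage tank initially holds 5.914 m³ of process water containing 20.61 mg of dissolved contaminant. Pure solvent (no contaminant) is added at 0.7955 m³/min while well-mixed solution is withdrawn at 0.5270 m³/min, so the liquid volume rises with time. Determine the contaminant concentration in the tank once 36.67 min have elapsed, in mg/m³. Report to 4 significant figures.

Let m(t) be the amount of contaminant. Volume: V(t) = V₀ + (Q_in − Q_out) t = 5.914 + 0.268500 t; V(36.67) = 15.7599 m³.
Solute balance: dm/dt = 0 − Q_out C = −Q_out m/V(t).
Separate: dm/m = −Q_out dt/V(t) ⇒ ln(m/m₀) = −(Q_out/(Q_in−Q_out)) ln(V/V₀).
m = m₀ (V₀/V)^(Q_out/(Q_in−Q_out)) = 20.61 × (5.914/15.7599)^(1.96276) = 3.01015 mg.
C = m/V = 3.01015/15.7599 = 0.191000 mg/m³.

0.1910 mg/m³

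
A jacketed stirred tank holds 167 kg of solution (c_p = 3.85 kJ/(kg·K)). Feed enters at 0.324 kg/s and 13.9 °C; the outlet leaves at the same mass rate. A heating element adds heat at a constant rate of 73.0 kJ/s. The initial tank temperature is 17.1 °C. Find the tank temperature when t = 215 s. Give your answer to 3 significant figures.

Heat balance on the well-mixed liquid: M c_p dT/dt = ṁ c_p (T_in − T) + 73.0.
Rearrange: dT/dt = (T_ss − T)/τ with τ = M/ṁ = 515.43 s and T_ss = T_in + Q̇/(ṁ c_p) = 72.422 °C.
Solution: T(t) = T_ss + (T₀ − T_ss) e^(−t/τ).
T(215) = 72.422 + (-55.322)·e^(−215/515.43) = 72.422 + (-55.322)·0.65894 = 35.968 °C.

36.0 °C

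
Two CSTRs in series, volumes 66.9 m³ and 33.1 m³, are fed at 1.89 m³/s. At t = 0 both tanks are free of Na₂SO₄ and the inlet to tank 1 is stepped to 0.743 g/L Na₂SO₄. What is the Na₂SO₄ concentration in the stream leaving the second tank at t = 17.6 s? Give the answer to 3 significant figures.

Each tank obeys Vᵢ dCᵢ/dt = Q(Cᵢ₋₁ − Cᵢ), so τᵢ = Vᵢ/Q.
τ₁ = 66.9/1.89 = 35.397 s; τ₂ = 33.1/1.89 = 17.513 s.
Solving the cascade with C₁(0)=C₂(0)=0 gives C₂(t) = C_in[1 − (τ₁ e^(−t/τ₁) − τ₂ e^(−t/τ₂))/(τ₁ − τ₂)].
At t = 17.6: e^(−t/τ₁) = 0.60822, e^(−t/τ₂) = 0.36606.
C₂ = 0.743·[1 − (35.397·0.60822 − 17.513·0.36606)/(17.884)] = 0.743·0.15464 = 0.11490 g/L.

0.115 g/L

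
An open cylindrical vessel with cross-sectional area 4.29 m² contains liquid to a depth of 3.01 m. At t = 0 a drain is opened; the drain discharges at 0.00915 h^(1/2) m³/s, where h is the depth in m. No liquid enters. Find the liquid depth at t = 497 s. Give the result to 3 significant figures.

With no inflow, A dh/dt = −0.00915 √h.
This is separable: 2 d(√h)/dt = −0.00915/A, so √h = √h₀ − (0.00915/(2A)) t.
√h = √3.01 − 0.00915·497/(2·4.29) = 1.7349 − 0.53002 = 1.2049.
h = 1.2049² = 1.4518 m.

1.45 m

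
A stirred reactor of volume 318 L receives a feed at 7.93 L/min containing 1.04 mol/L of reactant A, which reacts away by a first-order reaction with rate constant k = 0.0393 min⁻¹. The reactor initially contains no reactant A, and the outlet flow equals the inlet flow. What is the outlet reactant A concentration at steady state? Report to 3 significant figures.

0.404 mol/L

Species balance: V dC/dt = Q C_in − Q C − k V C.
Steady state (dC/dt = 0): C_ss = Q C_in/(Q + kV) = C_in/(1 + kV/Q).
C_ss = 7.93·1.04/(7.93 + 0.0393·318) = 8.2472/20.427 = 0.40373 mol/L.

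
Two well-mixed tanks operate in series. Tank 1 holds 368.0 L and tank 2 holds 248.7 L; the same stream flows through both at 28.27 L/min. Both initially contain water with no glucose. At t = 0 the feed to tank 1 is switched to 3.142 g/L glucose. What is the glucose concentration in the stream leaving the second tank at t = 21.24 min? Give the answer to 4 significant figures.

Species balance on tank i: dCᵢ/dt = (Cᵢ₋₁ − Cᵢ)/τᵢ with τᵢ = Vᵢ/Q.
τ₁ = 368.0/28.27 = 13.0173 min; τ₂ = 248.7/28.27 = 8.79731 min.
Solving the cascade with C₁(0)=C₂(0)=0 gives C₂(t) = C_in[1 − (τ₁ e^(−t/τ₁) − τ₂ e^(−t/τ₂))/(τ₁ − τ₂)].
At t = 21.24: e^(−t/τ₁) = 0.195603, e^(−t/τ₂) = 0.0894233.
C₂ = 3.142·[1 − (13.0173·0.195603 − 8.79731·0.0894233)/(4.22002)] = 3.142·0.583050 = 1.83194 g/L.

1.832 g/L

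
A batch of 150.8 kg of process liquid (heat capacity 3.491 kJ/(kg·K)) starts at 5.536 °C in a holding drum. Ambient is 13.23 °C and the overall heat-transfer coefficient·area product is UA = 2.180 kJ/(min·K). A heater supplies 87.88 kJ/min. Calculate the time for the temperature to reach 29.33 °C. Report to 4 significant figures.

Lumped-capacitance energy balance: M c_p dT/dt = UA(T_amb − T) + Q̇.
τ = M c_p/UA = 241.488 min; T_ss = T_amb + Q̇/UA = 13.23 + 87.88/2.180 = 53.5419 °C.
T(t) = T_ss + (T₀ − T_ss)e^(−t/τ); set T = 29.33:
t = −τ ln[(T − T_ss)/(T₀ − T_ss)] = −241.488 · ln(0.504353) = 165.293 min.

165.3 min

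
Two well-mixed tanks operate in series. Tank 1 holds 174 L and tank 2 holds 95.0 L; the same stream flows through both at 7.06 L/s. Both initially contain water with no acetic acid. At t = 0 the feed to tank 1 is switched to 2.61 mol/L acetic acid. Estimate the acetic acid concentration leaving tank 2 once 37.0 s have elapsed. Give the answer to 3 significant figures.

1.53 mol/L

Species balance on tank i: dCᵢ/dt = (Cᵢ₋₁ − Cᵢ)/τᵢ with τᵢ = Vᵢ/Q.
τ₁ = 174/7.06 = 24.646 s; τ₂ = 95.0/7.06 = 13.456 s.
Solving the cascade with C₁(0)=C₂(0)=0 gives C₂(t) = C_in[1 − (τ₁ e^(−t/τ₁) − τ₂ e^(−t/τ₂))/(τ₁ − τ₂)].
At t = 37.0: e^(−t/τ₁) = 0.22285, e^(−t/τ₂) = 0.063948.
C₂ = 2.61·[1 − (24.646·0.22285 − 13.456·0.063948)/(11.190)] = 2.61·0.58607 = 1.5296 mol/L.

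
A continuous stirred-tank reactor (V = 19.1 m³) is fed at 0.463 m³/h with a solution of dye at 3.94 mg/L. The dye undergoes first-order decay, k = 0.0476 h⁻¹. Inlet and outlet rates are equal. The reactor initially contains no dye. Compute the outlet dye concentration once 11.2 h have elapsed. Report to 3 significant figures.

Accumulation = in − out − consumed: V dC/dt = Q C_in − Q C − k V C.
This is linear with rate a = Q/V + k = 0.071841 h⁻¹.
C_ss = Q C_in/(Q + kV) = 1.3295 mg/L; C(t) = C_ss + (C₀ − C_ss) e^(−a t).
C(11.2) = 1.3295 + (-1.3295)·e^(−0.071841·11.2) = 1.3295 + (-1.3295)·0.44726 = 0.73484 mg/L.

0.735 mg/L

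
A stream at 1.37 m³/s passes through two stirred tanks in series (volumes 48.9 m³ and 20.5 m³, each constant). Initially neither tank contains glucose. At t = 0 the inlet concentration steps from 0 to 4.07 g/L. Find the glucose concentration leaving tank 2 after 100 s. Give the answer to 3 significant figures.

Each tank obeys Vᵢ dCᵢ/dt = Q(Cᵢ₋₁ − Cᵢ), so τᵢ = Vᵢ/Q.
τ₁ = 48.9/1.37 = 35.693 s; τ₂ = 20.5/1.37 = 14.964 s.
Solving the cascade with C₁(0)=C₂(0)=0 gives C₂(t) = C_in[1 − (τ₁ e^(−t/τ₁) − τ₂ e^(−t/τ₂))/(τ₁ − τ₂)].
At t = 100: e^(−t/τ₁) = 0.060711, e^(−t/τ₂) = 0.0012521.
C₂ = 4.07·[1 − (35.693·0.060711 − 14.964·0.0012521)/(20.730)] = 4.07·0.89637 = 3.6482 g/L.

3.65 g/L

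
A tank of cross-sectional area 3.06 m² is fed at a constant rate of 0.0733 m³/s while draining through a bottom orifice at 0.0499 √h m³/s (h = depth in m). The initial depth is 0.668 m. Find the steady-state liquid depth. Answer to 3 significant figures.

Mass balance (ρ constant): A dh/dt = Q_in − 0.0499 √h. At steady state dh/dt = 0:
Q_in = 0.0499 √h_ss ⇒ √h_ss = 0.0733/0.0499 = 1.4689.
h_ss = 1.4689² = 2.1578 m. (Since h₀ = 0.668 m < h_ss, the level will rise toward this value.)

2.16 m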